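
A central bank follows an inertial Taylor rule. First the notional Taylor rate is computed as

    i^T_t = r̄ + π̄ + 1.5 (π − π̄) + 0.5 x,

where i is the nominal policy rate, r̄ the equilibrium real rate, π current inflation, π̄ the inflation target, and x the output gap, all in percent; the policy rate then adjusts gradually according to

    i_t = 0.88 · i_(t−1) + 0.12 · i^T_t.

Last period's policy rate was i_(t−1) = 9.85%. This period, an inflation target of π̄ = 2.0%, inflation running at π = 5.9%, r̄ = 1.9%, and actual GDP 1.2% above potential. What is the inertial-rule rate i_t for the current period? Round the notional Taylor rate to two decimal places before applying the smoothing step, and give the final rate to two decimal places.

Output 1.2% above potential → x = 1.2.
i^T_t = 1.9 + 2.0 + 1.5 × (5.9 − 2.0) + 0.5 × 1.2
   = 1.9 + 2 + 5.85 + 0.6 = 10.35
i_t = 0.88 × 9.85 + 0.12 × 10.35 = 8.668 + 1.242 = 9.91

9.91%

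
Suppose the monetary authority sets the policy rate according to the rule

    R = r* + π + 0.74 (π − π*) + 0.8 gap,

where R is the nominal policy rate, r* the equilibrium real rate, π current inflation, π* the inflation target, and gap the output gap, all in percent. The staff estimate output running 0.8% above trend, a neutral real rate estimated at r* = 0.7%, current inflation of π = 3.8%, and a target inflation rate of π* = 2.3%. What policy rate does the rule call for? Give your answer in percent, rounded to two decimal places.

Output 0.8% above potential → gap = 0.8.
R = 0.7 + 3.8 + 0.74 × (3.8 − 2.3) + 0.8 × 0.8
   = 0.7 + 3.8 + 1.11 + 0.64 = 6.25

6.25%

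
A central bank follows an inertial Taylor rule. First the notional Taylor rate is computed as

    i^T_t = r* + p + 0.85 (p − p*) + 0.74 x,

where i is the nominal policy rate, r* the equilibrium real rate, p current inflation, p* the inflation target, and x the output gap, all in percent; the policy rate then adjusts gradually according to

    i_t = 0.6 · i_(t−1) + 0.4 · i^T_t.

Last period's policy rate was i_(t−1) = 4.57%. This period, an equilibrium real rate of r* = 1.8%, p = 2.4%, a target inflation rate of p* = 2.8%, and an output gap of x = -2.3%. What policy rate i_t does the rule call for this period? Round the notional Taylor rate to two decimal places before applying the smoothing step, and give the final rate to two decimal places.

3.61%

i^T_t = 1.8 + 2.4 + 0.85 × (2.4 − 2.8) + 0.74 × (-2.3)
   = 1.8 + 2.4 − 0.34 − 1.702 = 2.16
i_t = 0.6 × 4.57 + 0.4 × 2.16 = 2.742 + 0.864 = 3.61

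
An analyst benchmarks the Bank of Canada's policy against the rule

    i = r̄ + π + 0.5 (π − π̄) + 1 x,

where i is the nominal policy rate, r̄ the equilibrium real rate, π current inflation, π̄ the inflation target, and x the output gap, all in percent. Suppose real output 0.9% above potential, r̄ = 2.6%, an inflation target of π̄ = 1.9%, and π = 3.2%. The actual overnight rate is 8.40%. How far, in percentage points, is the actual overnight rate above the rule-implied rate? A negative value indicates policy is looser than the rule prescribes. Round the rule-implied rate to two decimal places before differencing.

Output 0.9% above potential → x = 0.9.
i = 2.6 + 3.2 + 0.5 × (3.2 − 1.9) + 1 × 0.9
   = 2.6 + 3.2 + 0.65 + 0.9 = 7.35
Deviation = 8.40 − 7.35 = 1.05 pp.

1.05 pp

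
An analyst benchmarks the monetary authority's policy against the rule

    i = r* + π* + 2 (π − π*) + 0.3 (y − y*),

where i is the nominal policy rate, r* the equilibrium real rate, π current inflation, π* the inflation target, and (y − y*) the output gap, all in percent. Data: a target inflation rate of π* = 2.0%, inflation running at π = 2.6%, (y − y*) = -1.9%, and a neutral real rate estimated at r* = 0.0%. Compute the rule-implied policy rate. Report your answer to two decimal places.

2.63%

i = 0.0 + 2.0 + 2 × (2.6 − 2.0) + 0.3 × (-1.9)
   = 0.0 + 2 + 1.2 − 0.57 = 2.63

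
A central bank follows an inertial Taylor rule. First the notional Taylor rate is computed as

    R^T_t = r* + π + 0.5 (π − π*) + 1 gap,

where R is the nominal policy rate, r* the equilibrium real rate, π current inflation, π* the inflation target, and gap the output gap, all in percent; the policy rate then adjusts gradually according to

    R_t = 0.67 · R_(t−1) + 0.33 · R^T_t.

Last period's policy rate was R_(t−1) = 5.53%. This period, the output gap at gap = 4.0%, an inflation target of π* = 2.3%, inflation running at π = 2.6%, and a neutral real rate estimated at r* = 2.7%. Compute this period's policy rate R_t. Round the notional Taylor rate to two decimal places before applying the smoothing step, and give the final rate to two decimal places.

R^T_t = 2.7 + 2.6 + 0.5 × (2.6 − 2.3) + 1 × 4.0
   = 2.7 + 2.6 + 0.15 + 4 = 9.45
R_t = 0.67 × 5.53 + 0.33 × 9.45 = 3.7051 + 3.1185 = 6.82

6.82%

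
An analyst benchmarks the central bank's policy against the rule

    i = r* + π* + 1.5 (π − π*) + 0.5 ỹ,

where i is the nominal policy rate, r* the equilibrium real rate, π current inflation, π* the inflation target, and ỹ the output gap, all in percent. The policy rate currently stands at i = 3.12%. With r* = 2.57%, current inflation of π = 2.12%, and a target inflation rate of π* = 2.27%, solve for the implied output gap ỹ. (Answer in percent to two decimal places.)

-2.99%

0.5 ỹ = 3.12 − 2.57 − 2.27 − 1.5 × (2.12 − 2.27) = -1.495
ỹ = -1.495 / 0.5 = -2.99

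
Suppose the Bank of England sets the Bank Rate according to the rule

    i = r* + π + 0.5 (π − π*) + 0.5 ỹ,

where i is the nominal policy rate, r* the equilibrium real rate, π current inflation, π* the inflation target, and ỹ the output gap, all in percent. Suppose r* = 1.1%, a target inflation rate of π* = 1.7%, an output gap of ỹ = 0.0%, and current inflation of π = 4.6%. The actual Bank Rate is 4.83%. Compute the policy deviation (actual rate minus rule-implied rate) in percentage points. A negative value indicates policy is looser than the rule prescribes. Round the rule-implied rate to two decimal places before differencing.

i = 1.1 + 4.6 + 0.5 × (4.6 − 1.7) + 0.5 × 0.0
   = 1.1 + 4.6 + 1.45 + 0 = 7.15
Deviation = 4.83 − 7.15 = -2.32 pp.

-2.32 pp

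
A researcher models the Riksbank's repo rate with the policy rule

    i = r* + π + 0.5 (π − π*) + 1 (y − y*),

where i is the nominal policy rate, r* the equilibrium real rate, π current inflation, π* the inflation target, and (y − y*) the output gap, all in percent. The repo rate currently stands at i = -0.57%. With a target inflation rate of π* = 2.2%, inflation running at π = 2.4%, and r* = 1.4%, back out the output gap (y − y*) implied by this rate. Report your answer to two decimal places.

-4.47%

1 (y − y*) = -0.57 − 1.4 − 2.4 − 0.5 × (2.4 − 2.2) = -4.47
(y − y*) = -4.47 / 1 = -4.47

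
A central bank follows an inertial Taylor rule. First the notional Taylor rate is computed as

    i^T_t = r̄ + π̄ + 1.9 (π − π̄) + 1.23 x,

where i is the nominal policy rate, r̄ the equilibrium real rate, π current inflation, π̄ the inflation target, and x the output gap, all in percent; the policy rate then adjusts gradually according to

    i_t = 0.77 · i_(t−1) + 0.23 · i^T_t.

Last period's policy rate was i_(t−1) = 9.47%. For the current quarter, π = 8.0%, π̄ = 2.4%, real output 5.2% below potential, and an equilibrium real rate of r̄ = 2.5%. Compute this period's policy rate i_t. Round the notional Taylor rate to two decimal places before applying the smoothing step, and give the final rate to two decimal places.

Output 5.2% below potential → x = -5.2.
i^T_t = 2.5 + 2.4 + 1.9 × (8.0 − 2.4) + 1.23 × (-5.2)
   = 2.5 + 2.4 + 10.64 − 6.396 = 9.14
i_t = 0.77 × 9.47 + 0.23 × 9.14 = 7.2919 + 2.1022 = 9.39

9.39%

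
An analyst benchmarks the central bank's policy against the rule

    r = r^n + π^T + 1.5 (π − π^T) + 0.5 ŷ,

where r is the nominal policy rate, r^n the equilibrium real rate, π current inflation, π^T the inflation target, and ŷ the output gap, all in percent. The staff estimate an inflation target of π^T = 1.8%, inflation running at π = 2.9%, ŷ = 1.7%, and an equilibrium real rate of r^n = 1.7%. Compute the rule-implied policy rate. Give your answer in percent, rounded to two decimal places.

r = 1.7 + 1.8 + 1.5 × (2.9 − 1.8) + 0.5 × 1.7
   = 1.7 + 1.8 + 1.65 + 0.85 = 6.00

6.00%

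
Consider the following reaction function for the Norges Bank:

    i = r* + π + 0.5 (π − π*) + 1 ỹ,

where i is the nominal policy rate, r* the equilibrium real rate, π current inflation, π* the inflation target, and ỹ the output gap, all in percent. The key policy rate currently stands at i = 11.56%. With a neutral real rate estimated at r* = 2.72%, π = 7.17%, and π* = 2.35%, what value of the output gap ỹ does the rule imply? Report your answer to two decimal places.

1 ỹ = 11.56 − 2.72 − 7.17 − 0.5 × (7.17 − 2.35) = -0.74
ỹ = -0.74 / 1 = -0.74

-0.74%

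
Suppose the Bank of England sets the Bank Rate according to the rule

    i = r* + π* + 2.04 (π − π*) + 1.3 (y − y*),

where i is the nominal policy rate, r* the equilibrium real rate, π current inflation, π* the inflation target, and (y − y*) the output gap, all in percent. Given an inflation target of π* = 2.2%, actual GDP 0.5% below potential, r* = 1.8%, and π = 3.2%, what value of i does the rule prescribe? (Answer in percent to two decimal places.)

5.39%

Output 0.5% below potential → (y − y*) = -0.5.
i = 1.8 + 2.2 + 2.04 × (3.2 − 2.2) + 1.3 × (-0.5)
   = 1.8 + 2.2 + 2.04 − 0.65 = 5.39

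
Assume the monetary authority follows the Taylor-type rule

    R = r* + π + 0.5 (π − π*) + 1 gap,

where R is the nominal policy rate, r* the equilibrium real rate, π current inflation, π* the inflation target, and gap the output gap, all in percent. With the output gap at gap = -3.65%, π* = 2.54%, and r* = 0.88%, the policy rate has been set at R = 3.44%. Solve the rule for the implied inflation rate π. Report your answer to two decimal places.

4.99%

Collecting π: R = r* + (1 + 0.5) π − 0.5 π* + 1 gap
1.5 π = 3.44 − 0.88 + 0.5 × 2.54 − 1 × (-3.65) = 7.48
π = 7.48 / 1.5 = 4.99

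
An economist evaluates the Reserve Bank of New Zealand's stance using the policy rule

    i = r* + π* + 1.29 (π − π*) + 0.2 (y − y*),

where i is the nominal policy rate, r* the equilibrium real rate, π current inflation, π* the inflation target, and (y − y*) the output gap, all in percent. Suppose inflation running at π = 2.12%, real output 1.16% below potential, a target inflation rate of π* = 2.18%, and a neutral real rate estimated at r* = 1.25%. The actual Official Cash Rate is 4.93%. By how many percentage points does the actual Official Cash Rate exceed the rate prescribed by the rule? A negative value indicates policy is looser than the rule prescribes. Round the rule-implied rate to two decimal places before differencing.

Output 1.16% below potential → (y − y*) = -1.16.
i = 1.25 + 2.18 + 1.29 × (2.12 − 2.18) + 0.2 × (-1.16)
   = 1.25 + 2.18 − 0.0774 − 0.232 = 3.12
Deviation = 4.93 − 3.12 = 1.81 pp.

1.81 pp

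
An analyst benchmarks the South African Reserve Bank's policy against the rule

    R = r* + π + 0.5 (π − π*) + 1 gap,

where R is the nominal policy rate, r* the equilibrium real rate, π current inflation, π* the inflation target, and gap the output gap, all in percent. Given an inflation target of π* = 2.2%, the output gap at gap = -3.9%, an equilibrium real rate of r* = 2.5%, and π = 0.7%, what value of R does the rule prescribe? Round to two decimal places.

R = 2.5 + 0.7 + 0.5 × (0.7 − 2.2) + 1 × (-3.9)
   = 2.5 + 0.7 − 0.75 − 3.9 = -1.45

-1.45%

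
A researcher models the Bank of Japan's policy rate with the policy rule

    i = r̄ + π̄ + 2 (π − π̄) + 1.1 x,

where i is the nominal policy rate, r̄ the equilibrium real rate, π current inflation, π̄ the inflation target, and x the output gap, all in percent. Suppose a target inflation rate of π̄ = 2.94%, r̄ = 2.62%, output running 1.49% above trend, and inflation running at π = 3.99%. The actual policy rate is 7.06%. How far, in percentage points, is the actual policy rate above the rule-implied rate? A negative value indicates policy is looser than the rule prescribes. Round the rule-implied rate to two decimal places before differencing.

-2.24 pp

Output 1.49% above potential → x = 1.49.
i = 2.62 + 2.94 + 2 × (3.99 − 2.94) + 1.1 × 1.49
   = 2.62 + 2.94 + 2.1 + 1.639 = 9.30
Deviation = 7.06 − 9.30 = -2.24 pp.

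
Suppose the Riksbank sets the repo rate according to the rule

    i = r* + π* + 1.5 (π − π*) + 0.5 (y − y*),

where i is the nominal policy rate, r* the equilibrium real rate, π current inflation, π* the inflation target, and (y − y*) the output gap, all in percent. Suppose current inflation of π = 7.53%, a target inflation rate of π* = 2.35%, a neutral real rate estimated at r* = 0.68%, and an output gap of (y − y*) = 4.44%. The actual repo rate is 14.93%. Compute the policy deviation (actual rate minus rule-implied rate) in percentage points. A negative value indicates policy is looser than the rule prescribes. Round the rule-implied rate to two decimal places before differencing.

i = 0.68 + 2.35 + 1.5 × (7.53 − 2.35) + 0.5 × 4.44
   = 0.68 + 2.35 + 7.77 + 2.22 = 13.02
Deviation = 14.93 − 13.02 = 1.91 pp.

1.91 pp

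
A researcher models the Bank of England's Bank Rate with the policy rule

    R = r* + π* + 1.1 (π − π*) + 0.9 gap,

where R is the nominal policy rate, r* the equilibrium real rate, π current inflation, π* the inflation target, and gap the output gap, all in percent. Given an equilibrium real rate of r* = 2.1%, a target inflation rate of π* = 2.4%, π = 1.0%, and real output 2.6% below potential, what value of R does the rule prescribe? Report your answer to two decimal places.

Output 2.6% below potential → gap = -2.6.
R = 2.1 + 2.4 + 1.1 × (1.0 − 2.4) + 0.9 × (-2.6)
   = 2.1 + 2.4 − 1.54 − 2.34 = 0.62

0.62%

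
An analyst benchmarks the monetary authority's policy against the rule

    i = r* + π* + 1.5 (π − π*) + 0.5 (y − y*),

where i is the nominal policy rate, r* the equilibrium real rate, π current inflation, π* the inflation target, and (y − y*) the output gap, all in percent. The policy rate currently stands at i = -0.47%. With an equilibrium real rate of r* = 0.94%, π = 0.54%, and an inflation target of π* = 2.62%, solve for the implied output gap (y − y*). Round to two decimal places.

-1.82%

0.5 (y − y*) = -0.47 − 0.94 − 2.62 − 1.5 × (0.54 − 2.62) = -0.91
(y − y*) = -0.91 / 0.5 = -1.82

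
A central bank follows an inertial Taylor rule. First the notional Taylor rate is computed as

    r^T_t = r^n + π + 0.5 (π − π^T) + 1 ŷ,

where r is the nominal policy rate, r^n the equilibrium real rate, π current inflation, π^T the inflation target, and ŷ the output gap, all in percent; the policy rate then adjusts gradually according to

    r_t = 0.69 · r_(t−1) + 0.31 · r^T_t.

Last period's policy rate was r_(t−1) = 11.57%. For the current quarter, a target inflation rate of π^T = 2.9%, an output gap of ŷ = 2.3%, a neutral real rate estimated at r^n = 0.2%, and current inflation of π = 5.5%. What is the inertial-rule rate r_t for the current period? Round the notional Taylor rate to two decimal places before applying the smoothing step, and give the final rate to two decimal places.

r^T_t = 0.2 + 5.5 + 0.5 × (5.5 − 2.9) + 1 × 2.3
   = 0.2 + 5.5 + 1.3 + 2.3 = 9.30
r_t = 0.69 × 11.57 + 0.31 × 9.30 = 7.9833 + 2.883 = 10.87

10.87%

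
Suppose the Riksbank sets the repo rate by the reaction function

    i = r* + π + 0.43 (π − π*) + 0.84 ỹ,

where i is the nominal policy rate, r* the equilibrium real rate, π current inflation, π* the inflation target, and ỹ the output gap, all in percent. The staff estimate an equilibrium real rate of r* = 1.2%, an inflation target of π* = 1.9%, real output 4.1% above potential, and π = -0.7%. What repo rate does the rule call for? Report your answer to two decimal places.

2.83%

Output 4.1% above potential → ỹ = 4.1.
i = 1.2 + (-0.7) + 0.43 × (-0.7 − 1.9) + 0.84 × 4.1
   = 1.2 − 0.7 − 1.118 + 3.444 = 2.83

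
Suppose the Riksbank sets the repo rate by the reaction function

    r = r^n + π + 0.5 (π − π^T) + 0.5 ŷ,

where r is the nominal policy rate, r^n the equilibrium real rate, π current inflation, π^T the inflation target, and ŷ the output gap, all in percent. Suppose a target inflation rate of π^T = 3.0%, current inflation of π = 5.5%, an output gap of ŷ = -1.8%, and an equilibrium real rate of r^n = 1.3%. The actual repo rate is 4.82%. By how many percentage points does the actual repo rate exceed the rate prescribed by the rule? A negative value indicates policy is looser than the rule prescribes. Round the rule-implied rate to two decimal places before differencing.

-2.33 pp

r = 1.3 + 5.5 + 0.5 × (5.5 − 3.0) + 0.5 × (-1.8)
   = 1.3 + 5.5 + 1.25 − 0.9 = 7.15
Deviation = 4.82 − 7.15 = -2.33 pp.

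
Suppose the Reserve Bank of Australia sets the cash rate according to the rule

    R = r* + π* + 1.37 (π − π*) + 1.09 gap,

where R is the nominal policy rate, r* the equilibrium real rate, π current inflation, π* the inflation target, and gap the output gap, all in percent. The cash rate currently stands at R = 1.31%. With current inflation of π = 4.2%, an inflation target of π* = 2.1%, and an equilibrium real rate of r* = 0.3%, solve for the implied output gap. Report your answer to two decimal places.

1.09 gap = 1.31 − 0.3 − 2.1 − 1.37 × (4.2 − 2.1) = -3.967
gap = -3.967 / 1.09 = -3.64

-3.64%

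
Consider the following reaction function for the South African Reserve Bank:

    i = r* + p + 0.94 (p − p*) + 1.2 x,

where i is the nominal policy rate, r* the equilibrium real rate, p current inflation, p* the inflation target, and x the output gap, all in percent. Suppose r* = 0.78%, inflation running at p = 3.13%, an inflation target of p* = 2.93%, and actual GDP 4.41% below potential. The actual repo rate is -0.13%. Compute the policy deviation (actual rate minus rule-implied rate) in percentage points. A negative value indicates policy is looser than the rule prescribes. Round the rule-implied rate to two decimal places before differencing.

Output 4.41% below potential → x = -4.41.
i = 0.78 + 3.13 + 0.94 × (3.13 − 2.93) + 1.2 × (-4.41)
   = 0.78 + 3.13 + 0.188 − 5.292 = -1.19
Deviation = -0.13 − (-1.19) = 1.06 pp.

1.06 pp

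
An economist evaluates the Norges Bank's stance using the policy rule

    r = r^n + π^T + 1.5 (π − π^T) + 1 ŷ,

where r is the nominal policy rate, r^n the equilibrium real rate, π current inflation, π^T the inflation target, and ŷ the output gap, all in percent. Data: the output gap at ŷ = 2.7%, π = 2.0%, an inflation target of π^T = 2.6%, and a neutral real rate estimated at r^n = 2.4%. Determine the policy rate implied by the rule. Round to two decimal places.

6.80%

r = 2.4 + 2.6 + 1.5 × (2.0 − 2.6) + 1 × 2.7
   = 2.4 + 2.6 − 0.9 + 2.7 = 6.80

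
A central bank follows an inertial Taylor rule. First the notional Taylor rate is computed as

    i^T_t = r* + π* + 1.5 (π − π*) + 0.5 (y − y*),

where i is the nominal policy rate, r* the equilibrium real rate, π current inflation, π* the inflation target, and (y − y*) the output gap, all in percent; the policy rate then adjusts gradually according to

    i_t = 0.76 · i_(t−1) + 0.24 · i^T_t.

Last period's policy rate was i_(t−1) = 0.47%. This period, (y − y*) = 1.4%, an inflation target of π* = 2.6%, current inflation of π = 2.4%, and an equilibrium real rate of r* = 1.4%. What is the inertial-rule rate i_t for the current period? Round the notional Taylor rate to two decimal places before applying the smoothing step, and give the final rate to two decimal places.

1.41%

i^T_t = 1.4 + 2.6 + 1.5 × (2.4 − 2.6) + 0.5 × 1.4
   = 1.4 + 2.6 − 0.3 + 0.7 = 4.40
i_t = 0.76 × 0.47 + 0.24 × 4.40 = 0.3572 + 1.056 = 1.41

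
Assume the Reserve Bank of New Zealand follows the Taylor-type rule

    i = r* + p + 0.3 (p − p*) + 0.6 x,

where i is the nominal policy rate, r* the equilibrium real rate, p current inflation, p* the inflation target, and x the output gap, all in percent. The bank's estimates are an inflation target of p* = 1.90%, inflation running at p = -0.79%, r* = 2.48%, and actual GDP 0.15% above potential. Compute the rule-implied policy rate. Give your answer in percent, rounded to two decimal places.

0.97%

Output 0.15% above potential → x = 0.15.
i = 2.48 + (-0.79) + 0.3 × (-0.79 − 1.90) + 0.6 × 0.15
   = 2.48 − 0.79 − 0.807 + 0.09 = 0.97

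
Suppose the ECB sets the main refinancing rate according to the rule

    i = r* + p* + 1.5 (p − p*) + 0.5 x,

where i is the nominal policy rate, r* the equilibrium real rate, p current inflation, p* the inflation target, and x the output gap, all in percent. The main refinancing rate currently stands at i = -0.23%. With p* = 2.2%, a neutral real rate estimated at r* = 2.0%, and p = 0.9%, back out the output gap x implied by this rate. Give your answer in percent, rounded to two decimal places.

-4.96%

0.5 x = -0.23 − 2.0 − 2.2 − 1.5 × (0.9 − 2.2) = -2.48
x = -2.48 / 0.5 = -4.96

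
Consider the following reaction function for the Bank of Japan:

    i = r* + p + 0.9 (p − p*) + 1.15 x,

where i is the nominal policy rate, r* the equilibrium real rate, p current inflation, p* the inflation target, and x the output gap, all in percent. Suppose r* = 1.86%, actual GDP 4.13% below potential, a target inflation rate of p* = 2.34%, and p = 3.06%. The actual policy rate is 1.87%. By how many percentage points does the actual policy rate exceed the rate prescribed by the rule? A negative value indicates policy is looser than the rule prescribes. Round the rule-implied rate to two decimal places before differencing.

Output 4.13% below potential → x = -4.13.
i = 1.86 + 3.06 + 0.9 × (3.06 − 2.34) + 1.15 × (-4.13)
   = 1.86 + 3.06 + 0.648 − 4.7495 = 0.82
Deviation = 1.87 − 0.82 = 1.05 pp.

1.05 pp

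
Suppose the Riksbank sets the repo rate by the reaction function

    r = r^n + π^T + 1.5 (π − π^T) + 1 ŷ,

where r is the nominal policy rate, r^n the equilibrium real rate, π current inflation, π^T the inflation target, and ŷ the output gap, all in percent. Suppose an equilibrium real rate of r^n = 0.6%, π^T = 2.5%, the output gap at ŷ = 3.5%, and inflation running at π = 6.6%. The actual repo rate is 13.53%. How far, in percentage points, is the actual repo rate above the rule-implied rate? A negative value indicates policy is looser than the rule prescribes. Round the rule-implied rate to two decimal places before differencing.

r = 0.6 + 2.5 + 1.5 × (6.6 − 2.5) + 1 × 3.5
   = 0.6 + 2.5 + 6.15 + 3.5 = 12.75
Deviation = 13.53 − 12.75 = 0.78 pp.

0.78 pp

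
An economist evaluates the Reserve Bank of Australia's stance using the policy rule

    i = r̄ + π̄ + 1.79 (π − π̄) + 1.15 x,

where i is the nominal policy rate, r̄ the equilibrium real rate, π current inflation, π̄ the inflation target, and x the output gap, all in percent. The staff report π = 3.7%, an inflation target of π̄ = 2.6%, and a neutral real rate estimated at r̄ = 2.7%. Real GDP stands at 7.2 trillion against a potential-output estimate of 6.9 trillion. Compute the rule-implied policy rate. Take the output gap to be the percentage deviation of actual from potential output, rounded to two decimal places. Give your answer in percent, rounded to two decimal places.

12.27%

Output gap = 100 × (7.2 − 6.9) / 6.9 = 4.35%.
i = 2.70 + 2.60 + 1.79 × (3.70 − 2.60) + 1.15 × 4.35
   = 2.70 + 2.6 + 1.969 + 5.0025 = 12.27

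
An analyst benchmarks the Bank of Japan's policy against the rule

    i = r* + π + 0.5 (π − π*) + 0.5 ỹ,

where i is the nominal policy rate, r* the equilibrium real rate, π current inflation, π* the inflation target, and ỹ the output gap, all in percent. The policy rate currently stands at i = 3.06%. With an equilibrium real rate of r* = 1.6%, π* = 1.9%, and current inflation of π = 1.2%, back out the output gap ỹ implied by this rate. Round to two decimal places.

1.22%

0.5 ỹ = 3.06 − 1.6 − 1.2 − 0.5 × (1.2 − 1.9) = 0.61
ỹ = 0.61 / 0.5 = 1.22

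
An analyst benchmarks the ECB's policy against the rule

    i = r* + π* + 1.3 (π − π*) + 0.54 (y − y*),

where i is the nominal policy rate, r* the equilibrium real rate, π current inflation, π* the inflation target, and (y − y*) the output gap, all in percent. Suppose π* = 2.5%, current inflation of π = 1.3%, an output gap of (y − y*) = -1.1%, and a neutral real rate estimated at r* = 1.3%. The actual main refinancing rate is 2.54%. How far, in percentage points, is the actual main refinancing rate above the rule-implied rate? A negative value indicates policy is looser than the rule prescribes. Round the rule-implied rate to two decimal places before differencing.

i = 1.3 + 2.5 + 1.3 × (1.3 − 2.5) + 0.54 × (-1.1)
   = 1.3 + 2.5 − 1.56 − 0.594 = 1.65
Deviation = 2.54 − 1.65 = 0.89 pp.

0.89 pp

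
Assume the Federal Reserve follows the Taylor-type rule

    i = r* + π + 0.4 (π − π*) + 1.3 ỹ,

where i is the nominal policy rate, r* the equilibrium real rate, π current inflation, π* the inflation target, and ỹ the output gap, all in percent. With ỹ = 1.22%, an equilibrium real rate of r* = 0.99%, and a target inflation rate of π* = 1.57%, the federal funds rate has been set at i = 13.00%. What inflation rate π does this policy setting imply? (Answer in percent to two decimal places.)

Collecting π: i = r* + (1 + 0.4) π − 0.4 π* + 1.3 ỹ
1.4 π = 13.00 − 0.99 + 0.4 × 1.57 − 1.3 × 1.22 = 11.052
π = 11.052 / 1.4 = 7.89

7.89%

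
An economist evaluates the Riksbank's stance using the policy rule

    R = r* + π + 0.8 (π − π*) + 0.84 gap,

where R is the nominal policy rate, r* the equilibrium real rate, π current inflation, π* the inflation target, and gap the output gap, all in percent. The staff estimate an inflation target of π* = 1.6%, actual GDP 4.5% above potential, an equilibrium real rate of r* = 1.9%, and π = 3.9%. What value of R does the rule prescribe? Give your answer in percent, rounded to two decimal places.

11.42%

Output 4.5% above potential → gap = 4.5.
R = 1.9 + 3.9 + 0.8 × (3.9 − 1.6) + 0.84 × 4.5
   = 1.9 + 3.9 + 1.84 + 3.78 = 11.42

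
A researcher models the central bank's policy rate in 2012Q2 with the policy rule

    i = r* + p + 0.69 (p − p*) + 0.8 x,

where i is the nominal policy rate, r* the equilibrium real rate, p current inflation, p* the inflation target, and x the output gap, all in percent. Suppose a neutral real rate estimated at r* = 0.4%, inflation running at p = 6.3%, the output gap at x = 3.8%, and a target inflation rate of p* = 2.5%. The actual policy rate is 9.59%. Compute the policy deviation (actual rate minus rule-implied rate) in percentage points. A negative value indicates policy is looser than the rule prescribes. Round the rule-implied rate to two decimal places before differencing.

-2.77 pp

i = 0.4 + 6.3 + 0.69 × (6.3 − 2.5) + 0.8 × 3.8
   = 0.4 + 6.3 + 2.622 + 3.04 = 12.36
Deviation = 9.59 − 12.36 = -2.77 pp.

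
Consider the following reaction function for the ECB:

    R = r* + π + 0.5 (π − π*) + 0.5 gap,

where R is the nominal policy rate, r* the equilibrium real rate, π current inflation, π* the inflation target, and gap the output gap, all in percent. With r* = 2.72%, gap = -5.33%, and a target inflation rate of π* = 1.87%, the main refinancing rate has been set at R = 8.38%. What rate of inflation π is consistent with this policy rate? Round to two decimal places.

Collecting π: R = r* + (1 + 0.5) π − 0.5 π* + 0.5 gap
1.5 π = 8.38 − 2.72 + 0.5 × 1.87 − 0.5 × (-5.33) = 9.26
π = 9.26 / 1.5 = 6.17

6.17%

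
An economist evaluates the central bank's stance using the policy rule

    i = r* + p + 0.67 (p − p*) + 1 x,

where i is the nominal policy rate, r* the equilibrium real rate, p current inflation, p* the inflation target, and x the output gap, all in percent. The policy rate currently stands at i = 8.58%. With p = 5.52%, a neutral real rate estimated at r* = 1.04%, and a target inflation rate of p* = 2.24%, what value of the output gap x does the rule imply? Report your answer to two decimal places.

1 x = 8.58 − 1.04 − 5.52 − 0.67 × (5.52 − 2.24) = -0.1776
x = -0.1776 / 1 = -0.18

-0.18%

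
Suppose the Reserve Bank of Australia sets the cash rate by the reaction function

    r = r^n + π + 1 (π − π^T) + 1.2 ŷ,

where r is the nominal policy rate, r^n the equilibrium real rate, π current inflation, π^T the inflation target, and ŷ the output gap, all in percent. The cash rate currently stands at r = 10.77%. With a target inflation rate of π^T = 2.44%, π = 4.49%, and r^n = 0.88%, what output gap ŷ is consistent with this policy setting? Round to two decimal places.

2.79%

1.2 ŷ = 10.77 − 0.88 − 4.49 − 1 × (4.49 − 2.44) = 3.35
ŷ = 3.35 / 1.2 = 2.79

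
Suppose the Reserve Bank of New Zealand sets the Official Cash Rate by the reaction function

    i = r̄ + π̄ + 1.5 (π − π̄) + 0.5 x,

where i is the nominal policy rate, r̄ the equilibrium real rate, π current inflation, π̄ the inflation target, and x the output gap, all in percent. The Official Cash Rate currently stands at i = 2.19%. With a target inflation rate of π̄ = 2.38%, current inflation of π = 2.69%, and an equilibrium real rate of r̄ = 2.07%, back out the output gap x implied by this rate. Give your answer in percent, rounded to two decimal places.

-5.45%

0.5 x = 2.19 − 2.07 − 2.38 − 1.5 × (2.69 − 2.38) = -2.725
x = -2.725 / 0.5 = -5.45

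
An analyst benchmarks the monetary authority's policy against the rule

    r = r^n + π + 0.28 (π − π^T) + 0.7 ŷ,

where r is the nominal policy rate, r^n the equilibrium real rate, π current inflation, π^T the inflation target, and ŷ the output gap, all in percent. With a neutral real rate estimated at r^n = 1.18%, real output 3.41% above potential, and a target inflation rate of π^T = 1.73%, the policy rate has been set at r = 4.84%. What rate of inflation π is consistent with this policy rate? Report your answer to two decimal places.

1.37%

Output 3.41% above potential → ŷ = 3.41.
Collecting π: r = r^n + (1 + 0.28) π − 0.28 π^T + 0.7 ŷ
1.28 π = 4.84 − 1.18 + 0.28 × 1.73 − 0.7 × 3.41 = 1.7574
π = 1.7574 / 1.28 = 1.37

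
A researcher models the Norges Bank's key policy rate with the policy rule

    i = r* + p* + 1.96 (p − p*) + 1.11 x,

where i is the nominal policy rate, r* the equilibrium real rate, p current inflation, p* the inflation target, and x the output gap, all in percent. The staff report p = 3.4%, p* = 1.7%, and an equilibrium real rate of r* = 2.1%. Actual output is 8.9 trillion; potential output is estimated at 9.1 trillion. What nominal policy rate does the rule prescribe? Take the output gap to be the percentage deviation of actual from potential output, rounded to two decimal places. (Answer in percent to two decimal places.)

Output gap = 100 × (8.9 − 9.1) / 9.1 = -2.20%.
i = 2.10 + 1.70 + 1.96 × (3.40 − 1.70) + 1.11 × (-2.20)
   = 2.10 + 1.7 + 3.332 − 2.442 = 4.69

4.69%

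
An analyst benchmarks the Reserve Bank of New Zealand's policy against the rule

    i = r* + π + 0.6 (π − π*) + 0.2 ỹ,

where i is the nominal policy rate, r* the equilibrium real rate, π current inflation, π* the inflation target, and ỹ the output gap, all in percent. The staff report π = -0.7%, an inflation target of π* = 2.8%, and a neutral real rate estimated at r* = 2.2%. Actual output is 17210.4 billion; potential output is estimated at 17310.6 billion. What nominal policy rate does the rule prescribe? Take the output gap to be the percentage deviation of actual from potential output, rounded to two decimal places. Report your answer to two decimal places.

-0.72%

Output gap = 100 × (17210.4 − 17310.6) / 17310.6 = -0.58%.
i = 2.20 + (-0.70) + 0.6 × (-0.70 − 2.80) + 0.2 × (-0.58)
   = 2.20 − 0.7 − 2.1 − 0.116 = -0.72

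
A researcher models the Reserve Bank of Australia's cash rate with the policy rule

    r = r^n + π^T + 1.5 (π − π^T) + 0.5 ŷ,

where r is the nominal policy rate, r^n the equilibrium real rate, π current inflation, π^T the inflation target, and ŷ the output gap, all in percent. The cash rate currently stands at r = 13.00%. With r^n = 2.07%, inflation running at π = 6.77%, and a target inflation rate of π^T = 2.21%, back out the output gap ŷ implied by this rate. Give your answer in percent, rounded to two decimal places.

3.76%

0.5 ŷ = 13.00 − 2.07 − 2.21 − 1.5 × (6.77 − 2.21) = 1.88
ŷ = 1.88 / 0.5 = 3.76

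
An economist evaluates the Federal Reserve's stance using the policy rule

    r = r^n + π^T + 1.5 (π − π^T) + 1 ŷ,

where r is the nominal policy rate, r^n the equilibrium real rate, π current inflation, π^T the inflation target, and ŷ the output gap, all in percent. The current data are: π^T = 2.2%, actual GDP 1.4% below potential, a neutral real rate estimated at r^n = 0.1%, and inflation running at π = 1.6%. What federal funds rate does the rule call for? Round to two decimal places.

0.00%

Output 1.4% below potential → ŷ = -1.4.
r = 0.1 + 2.2 + 1.5 × (1.6 − 2.2) + 1 × (-1.4)
   = 0.1 + 2.2 − 0.9 − 1.4 = 0.00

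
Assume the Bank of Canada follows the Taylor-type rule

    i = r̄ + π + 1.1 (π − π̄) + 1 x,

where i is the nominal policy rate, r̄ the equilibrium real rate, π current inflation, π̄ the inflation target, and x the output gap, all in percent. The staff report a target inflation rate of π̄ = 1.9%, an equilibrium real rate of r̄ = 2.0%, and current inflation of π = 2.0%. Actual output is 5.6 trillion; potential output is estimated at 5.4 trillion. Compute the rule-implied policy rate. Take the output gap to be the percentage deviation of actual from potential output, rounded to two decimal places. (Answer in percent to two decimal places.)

Output gap = 100 × (5.6 − 5.4) / 5.4 = 3.70%.
i = 2.00 + 2.00 + 1.1 × (2.00 − 1.90) + 1 × 3.70
   = 2.00 + 2 + 0.11 + 3.7 = 7.81

7.81%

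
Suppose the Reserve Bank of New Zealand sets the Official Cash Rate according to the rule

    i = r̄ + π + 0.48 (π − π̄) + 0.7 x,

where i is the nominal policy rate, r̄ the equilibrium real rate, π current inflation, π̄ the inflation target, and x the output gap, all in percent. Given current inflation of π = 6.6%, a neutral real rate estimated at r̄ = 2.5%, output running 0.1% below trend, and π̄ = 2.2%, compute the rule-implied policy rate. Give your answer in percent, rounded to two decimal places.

Output 0.1% below potential → x = -0.1.
i = 2.5 + 6.6 + 0.48 × (6.6 − 2.2) + 0.7 × (-0.1)
   = 2.5 + 6.6 + 2.112 − 0.07 = 11.14

11.14%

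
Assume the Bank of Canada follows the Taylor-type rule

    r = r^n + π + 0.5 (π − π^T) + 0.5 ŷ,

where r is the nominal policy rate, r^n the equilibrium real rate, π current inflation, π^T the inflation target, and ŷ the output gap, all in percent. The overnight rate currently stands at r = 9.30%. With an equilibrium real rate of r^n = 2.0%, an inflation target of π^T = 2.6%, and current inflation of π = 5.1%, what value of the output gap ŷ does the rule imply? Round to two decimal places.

1.90%

0.5 ŷ = 9.30 − 2.0 − 5.1 − 0.5 × (5.1 − 2.6) = 0.95
ŷ = 0.95 / 0.5 = 1.90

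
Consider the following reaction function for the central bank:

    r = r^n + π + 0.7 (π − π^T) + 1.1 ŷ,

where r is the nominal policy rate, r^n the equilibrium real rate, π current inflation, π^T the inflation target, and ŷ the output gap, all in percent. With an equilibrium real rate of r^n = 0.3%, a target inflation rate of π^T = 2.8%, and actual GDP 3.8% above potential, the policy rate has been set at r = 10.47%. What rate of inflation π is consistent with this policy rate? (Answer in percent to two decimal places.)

4.68%

Output 3.8% above potential → ŷ = 3.8.
Collecting π: r = r^n + (1 + 0.7) π − 0.7 π^T + 1.1 ŷ
1.7 π = 10.47 − 0.3 + 0.7 × 2.8 − 1.1 × 3.8 = 7.95
π = 7.95 / 1.7 = 4.68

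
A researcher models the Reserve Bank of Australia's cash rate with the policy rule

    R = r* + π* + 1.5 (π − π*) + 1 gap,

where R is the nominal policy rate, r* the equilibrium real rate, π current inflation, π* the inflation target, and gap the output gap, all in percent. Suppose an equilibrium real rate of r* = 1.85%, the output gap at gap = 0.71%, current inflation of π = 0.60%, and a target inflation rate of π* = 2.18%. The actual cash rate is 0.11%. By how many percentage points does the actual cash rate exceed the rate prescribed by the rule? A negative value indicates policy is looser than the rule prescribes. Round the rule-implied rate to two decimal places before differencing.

-2.26 pp

R = 1.85 + 2.18 + 1.5 × (0.60 − 2.18) + 1 × 0.71
   = 1.85 + 2.18 − 2.37 + 0.71 = 2.37
Deviation = 0.11 − 2.37 = -2.26 pp.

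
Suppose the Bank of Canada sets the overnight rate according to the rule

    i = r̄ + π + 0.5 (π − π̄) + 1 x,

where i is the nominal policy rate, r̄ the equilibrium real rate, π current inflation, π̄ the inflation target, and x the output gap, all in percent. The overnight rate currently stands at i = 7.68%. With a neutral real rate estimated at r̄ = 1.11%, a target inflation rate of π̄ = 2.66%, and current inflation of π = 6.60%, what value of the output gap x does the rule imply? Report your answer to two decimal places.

1 x = 7.68 − 1.11 − 6.60 − 0.5 × (6.60 − 2.66) = -2
x = -2 / 1 = -2.00

-2.00%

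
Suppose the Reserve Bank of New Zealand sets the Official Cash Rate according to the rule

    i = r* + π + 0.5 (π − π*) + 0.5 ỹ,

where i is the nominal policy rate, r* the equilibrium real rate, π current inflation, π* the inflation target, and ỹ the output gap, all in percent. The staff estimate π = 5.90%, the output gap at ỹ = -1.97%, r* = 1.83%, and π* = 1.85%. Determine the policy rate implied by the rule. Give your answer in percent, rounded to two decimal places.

8.77%

i = 1.83 + 5.90 + 0.5 × (5.90 − 1.85) + 0.5 × (-1.97)
   = 1.83 + 5.9 + 2.025 − 0.985 = 8.77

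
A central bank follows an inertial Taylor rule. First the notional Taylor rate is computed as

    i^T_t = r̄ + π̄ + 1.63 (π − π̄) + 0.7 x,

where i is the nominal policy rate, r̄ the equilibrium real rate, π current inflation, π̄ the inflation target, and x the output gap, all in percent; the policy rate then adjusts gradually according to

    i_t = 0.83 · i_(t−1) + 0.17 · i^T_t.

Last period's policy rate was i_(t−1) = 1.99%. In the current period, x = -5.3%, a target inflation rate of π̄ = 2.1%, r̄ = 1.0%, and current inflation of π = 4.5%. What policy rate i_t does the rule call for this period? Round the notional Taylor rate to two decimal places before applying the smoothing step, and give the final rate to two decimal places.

i^T_t = 1.0 + 2.1 + 1.63 × (4.5 − 2.1) + 0.7 × (-5.3)
   = 1.0 + 2.1 + 3.912 − 3.71 = 3.30
i_t = 0.83 × 1.99 + 0.17 × 3.30 = 1.6517 + 0.561 = 2.21

2.21%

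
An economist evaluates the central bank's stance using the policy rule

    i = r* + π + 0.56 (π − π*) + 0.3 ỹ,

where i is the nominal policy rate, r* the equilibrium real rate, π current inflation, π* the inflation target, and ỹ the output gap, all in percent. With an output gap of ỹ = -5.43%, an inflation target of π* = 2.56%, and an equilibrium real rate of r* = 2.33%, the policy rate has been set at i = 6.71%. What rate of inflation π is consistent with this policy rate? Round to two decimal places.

4.77%

Collecting π: i = r* + (1 + 0.56) π − 0.56 π* + 0.3 ỹ
1.56 π = 6.71 − 2.33 + 0.56 × 2.56 − 0.3 × (-5.43) = 7.4426
π = 7.4426 / 1.56 = 4.77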